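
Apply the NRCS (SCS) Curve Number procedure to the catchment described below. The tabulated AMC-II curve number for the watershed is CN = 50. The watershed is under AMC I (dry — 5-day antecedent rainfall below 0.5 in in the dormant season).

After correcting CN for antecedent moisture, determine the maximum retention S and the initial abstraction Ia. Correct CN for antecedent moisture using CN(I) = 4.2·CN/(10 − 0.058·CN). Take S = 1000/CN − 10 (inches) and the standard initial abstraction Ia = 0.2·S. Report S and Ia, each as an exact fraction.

Adjust CN=50 to AMC I: 4.2·50/(10 − 0.058·50) → 210 ÷ (71/10) = 2100/71 ≈ 29.577
Max retention: S = 1000/(2100/71) − 10 = 500/21 in (≈ 23.810 in)
Ia = 0.2·(500/21) = 100/21 in ≈ 4.762 in

S = 500/21 in ≈ 23.810 in; Ia = 100/21 in ≈ 4.762 in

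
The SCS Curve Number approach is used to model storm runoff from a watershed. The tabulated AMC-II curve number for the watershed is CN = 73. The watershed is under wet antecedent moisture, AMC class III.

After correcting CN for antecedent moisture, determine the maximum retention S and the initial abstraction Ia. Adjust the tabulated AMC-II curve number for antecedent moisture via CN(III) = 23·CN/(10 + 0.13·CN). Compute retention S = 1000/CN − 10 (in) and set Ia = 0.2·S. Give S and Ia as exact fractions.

S = 2700/1679 in ≈ 1.608 in; Ia = 540/1679 in ≈ 0.322 in

CN(III) from CN(II)=73: (23·73)/(10 + 0.13·73) = 167900/1949 ≈ 86.147
Max retention: S = 1000/(167900/1949) − 10 = 2700/1679 in (≈ 1.608 in)
Ia = 0.2S: 0.2·1.608 = 0.322 in (exactly 540/1679)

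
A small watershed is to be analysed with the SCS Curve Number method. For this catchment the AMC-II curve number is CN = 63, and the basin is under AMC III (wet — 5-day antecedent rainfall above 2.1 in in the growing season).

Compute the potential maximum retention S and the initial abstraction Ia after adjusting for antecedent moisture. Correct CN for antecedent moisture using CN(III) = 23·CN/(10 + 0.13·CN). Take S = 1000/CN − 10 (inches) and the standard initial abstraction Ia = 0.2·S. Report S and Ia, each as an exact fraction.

CN(III) from CN(II)=63: (23·63)/(10 + 0.13·63) = 144900/1819 ≈ 79.659
Max retention: S = 1000/(144900/1819) − 10 = 3700/1449 in (≈ 2.553 in)
Initial abstraction Ia = S/5 = (3700/1449)/5 = 740/1449 ≈ 0.511 in

S = 3700/1449 in ≈ 2.553 in; Ia = 740/1449 in ≈ 0.511 in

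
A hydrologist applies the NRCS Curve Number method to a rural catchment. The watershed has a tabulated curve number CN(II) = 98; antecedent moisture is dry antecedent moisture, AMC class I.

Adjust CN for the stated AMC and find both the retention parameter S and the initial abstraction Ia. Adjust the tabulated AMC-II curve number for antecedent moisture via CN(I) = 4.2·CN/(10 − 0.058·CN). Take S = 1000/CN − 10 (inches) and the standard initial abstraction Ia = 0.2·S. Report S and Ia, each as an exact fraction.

CN(I) from CN(II)=98: (4.2·98)/(10 − 0.058·98) = 102900/1079 ≈ 95.366
Max retention: S = 1000/(102900/1079) − 10 = 500/1029 in (≈ 0.486 in)
Ia = 0.2S: 0.2·0.486 = 0.097 in (exactly 100/1029)

S = 500/1029 in ≈ 0.486 in; Ia = 100/1029 in ≈ 0.097 in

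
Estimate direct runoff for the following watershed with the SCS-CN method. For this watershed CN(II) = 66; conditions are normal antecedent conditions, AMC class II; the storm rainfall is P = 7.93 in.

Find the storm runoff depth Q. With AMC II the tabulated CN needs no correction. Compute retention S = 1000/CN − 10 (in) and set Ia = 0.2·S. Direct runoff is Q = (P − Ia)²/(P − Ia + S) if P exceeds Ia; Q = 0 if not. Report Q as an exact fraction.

AMC II — tabulated CN = 66 applies directly.
Max retention: S = 1000/66 − 10 = 170/33 in (≈ 5.152 in)
Ia = 0.2S: 0.2·5.152 = 1.030 in (exactly 34/33)
Excess rainfall: 7.930 − 1.030 = 6.900 in; P > Ia so Q > 0
Q = (22769/3300)²/((22769/3300) + 170/33) = (518427361/10890000)/(39769/3300) = 518427361/131237700 in ≈ 3.950 in

Q = 518427361/131237700 in ≈ 3.950 in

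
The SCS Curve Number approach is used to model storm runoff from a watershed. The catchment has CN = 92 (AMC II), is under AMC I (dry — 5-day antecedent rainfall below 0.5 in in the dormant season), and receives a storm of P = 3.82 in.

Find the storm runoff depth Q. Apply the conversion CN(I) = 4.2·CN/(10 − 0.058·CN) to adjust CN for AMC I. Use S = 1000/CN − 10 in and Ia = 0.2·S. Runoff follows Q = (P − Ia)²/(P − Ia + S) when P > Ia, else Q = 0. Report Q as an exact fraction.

Q = 6765556009/3193909950 in ≈ 2.118 in

CN(I) from CN(II)=92: (4.2·92)/(10 − 0.058·92) = 48300/583 ≈ 82.847
Retention S: 1000/CN − 10 with CN=82.847 → S = 1000/483 ≈ 2.070 in
Ia = 0.2S: 0.2·2.070 = 0.414 in (exactly 200/483)
Since P=3.820 > Ia=0.414: effective rainfall P−Ia = 82253/24150 in
Q = (82253/24150)²/((82253/24150) + 1000/483) = (6765556009/583222500)/(132253/24150) = 6765556009/3193909950 in ≈ 2.118 in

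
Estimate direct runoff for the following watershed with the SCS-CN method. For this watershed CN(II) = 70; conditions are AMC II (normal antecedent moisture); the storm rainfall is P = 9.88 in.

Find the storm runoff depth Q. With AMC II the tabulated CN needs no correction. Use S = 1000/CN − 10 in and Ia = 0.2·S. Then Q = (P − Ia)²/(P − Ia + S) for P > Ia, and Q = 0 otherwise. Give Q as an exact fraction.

Q = 2493241/407575 in ≈ 6.117 in

AMC II — tabulated CN = 70 applies directly.
Max retention: S = 1000/70 − 10 = 30/7 in (≈ 4.286 in)
Ia = 0.2·(30/7) = 6/7 in ≈ 0.857 in
P − Ia = 9.880 − 0.857 = 1579/175 ≈ 9.023 in (> 0, runoff occurs)
Q: (1579/175)² ÷ (2329/175) = 2493241/407575 in (≈ 6.117 in)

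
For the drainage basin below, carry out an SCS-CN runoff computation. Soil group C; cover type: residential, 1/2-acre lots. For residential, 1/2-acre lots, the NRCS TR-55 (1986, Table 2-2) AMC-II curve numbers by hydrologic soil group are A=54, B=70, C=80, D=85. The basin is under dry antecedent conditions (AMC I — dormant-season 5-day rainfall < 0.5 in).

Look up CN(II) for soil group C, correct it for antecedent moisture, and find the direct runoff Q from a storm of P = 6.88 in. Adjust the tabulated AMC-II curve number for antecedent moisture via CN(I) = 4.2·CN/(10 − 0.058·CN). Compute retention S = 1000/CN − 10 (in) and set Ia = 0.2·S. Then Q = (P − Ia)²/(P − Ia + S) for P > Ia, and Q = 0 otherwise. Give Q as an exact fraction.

Q = 8922169/3208800 in ≈ 2.781 in

NRCS table: residential, 1/2-acre lots, soil group C → CN(II) = 80
Adjust CN=80 to AMC I: 4.2·80/(10 − 0.058·80) → 336 ÷ (134/25) = 4200/67 ≈ 62.687
Max retention: S = 1000/(4200/67) − 10 = 125/21 in (≈ 5.952 in)
Ia = 0.2S: 0.2·5.952 = 1.190 in (exactly 25/21)
Since P=6.880 > Ia=1.190: effective rainfall P−Ia = 2987/525 in
Q: (2987/525)² ÷ (6112/525) = 8922169/3208800 in (≈ 2.781 in)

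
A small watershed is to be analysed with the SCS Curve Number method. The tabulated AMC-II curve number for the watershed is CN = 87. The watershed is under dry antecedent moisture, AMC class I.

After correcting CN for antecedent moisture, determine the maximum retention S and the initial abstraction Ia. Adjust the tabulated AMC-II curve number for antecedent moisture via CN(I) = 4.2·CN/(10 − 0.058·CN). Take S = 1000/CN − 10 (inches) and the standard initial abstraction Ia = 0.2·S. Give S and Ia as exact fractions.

Dry (AMC I): CN(I) = 4.2·87/(10 − 0.058·87) = (1827/5)/(2477/500) = 182700/2477 ≈ 73.759
Max retention: S = 1000/(182700/2477) − 10 = 6500/1827 in (≈ 3.558 in)
Ia = 0.2·(6500/1827) = 1300/1827 in ≈ 0.712 in

S = 6500/1827 in ≈ 3.558 in; Ia = 1300/1827 in ≈ 0.712 in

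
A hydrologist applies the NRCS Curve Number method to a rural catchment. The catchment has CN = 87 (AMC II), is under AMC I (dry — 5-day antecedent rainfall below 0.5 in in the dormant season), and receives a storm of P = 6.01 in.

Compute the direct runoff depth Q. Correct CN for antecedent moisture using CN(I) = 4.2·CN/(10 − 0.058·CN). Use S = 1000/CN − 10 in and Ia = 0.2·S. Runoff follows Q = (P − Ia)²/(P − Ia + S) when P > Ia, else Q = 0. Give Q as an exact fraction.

Q = 937076272729/295613532900 in ≈ 3.170 in

Adjust CN=87 to AMC I: 4.2·87/(10 − 0.058·87) → (1827/5) ÷ (2477/500) = 182700/2477 ≈ 73.759
Retention S: 1000/CN − 10 with CN=73.759 → S = 6500/1827 ≈ 3.558 in
Ia = 0.2·(6500/1827) = 1300/1827 in ≈ 0.712 in
Excess rainfall: 6.010 − 0.712 = 5.298 in; P > Ia so Q > 0
Q = (968027/182700)²/((968027/182700) + 6500/1827) = (937076272729/33379290000)/(1618027/182700) = 937076272729/295613532900 in ≈ 3.170 in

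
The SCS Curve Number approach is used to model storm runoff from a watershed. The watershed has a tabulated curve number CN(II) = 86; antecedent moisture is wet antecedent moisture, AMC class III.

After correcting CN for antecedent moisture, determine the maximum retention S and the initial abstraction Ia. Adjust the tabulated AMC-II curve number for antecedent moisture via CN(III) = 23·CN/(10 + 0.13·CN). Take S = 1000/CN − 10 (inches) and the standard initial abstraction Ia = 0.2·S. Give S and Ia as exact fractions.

S = 700/989 in ≈ 0.708 in; Ia = 140/989 in ≈ 0.142 in

Adjust CN=86 to AMC III: 23·86/(10 + 0.13·86) → 1978 ÷ (1059/50) = 98900/1059 ≈ 93.390
S = 1000/(98900/1059) − 10 = 700/989 in ≈ 0.708 in
Ia = 0.2S: 0.2·0.708 = 0.142 in (exactly 140/989)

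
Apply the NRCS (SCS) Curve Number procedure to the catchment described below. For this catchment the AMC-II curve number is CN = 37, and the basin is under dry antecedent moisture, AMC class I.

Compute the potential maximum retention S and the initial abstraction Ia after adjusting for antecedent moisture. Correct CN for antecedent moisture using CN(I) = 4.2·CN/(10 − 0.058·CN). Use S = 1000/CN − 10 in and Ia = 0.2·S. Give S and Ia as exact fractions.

S = 1500/37 in ≈ 40.541 in; Ia = 300/37 in ≈ 8.108 in

Dry (AMC I): CN(I) = 4.2·37/(10 − 0.058·37) = (777/5)/(3927/500) = 3700/187 ≈ 19.786
Max retention: S = 1000/(3700/187) − 10 = 1500/37 in (≈ 40.541 in)
Ia = 0.2·(1500/37) = 300/37 in ≈ 8.108 in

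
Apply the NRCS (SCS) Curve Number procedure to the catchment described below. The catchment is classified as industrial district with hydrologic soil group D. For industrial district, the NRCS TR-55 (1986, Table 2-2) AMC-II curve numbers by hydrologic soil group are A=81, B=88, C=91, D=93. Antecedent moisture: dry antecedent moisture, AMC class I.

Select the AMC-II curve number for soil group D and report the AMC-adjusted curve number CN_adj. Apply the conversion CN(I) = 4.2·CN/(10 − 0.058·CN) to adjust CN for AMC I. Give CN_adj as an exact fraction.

CN_adj = 27900/329 ≈ 84.802

NRCS table: industrial district, soil group D → CN(II) = 93
CN(I) from CN(II)=93: (4.2·93)/(10 − 0.058·93) = 27900/329 ≈ 84.802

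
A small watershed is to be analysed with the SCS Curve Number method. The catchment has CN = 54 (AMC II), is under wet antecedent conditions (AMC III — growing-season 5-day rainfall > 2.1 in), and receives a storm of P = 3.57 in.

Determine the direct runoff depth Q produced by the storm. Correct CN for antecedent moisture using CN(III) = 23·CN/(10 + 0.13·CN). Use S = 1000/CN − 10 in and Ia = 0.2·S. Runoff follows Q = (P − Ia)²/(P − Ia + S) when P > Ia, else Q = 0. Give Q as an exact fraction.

Q = 58354321/47625300 in ≈ 1.225 in

Wet (AMC III): CN(III) = 23·54/(10 + 0.13·54) = 1242/(851/50) = 2700/37 ≈ 72.973
Max retention: S = 1000/(2700/37) − 10 = 100/27 in (≈ 3.704 in)
Ia = 0.2·(100/27) = 20/27 in ≈ 0.741 in
P − Ia = 3.570 − 0.741 = 7639/2700 ≈ 2.829 in (> 0, runoff occurs)
Q = (7639/2700)²/((7639/2700) + 100/27) = (58354321/7290000)/(17639/2700) = 58354321/47625300 in ≈ 1.225 in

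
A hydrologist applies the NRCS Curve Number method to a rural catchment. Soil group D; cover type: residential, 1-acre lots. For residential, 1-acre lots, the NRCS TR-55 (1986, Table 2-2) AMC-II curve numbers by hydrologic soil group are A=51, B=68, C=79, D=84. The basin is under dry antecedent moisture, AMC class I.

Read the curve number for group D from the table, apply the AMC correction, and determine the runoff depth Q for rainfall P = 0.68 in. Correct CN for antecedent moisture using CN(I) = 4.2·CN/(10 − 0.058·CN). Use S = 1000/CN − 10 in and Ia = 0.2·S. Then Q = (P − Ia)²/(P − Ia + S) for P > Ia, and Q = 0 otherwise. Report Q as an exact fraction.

Q = 0 in ≈ 0.000 in

NRCS table: residential, 1-acre lots, soil group D → CN(II) = 84
CN(I) from CN(II)=84: (4.2·84)/(10 − 0.058·84) = 44100/641 ≈ 68.799
S = 1000/(44100/641) − 10 = 2000/441 in ≈ 4.535 in
Ia = 0.2S: 0.2·4.535 = 0.907 in (exactly 400/441)
P = 0.680 ≤ Ia = 0.907 in: entire storm abstracted, Q = 0.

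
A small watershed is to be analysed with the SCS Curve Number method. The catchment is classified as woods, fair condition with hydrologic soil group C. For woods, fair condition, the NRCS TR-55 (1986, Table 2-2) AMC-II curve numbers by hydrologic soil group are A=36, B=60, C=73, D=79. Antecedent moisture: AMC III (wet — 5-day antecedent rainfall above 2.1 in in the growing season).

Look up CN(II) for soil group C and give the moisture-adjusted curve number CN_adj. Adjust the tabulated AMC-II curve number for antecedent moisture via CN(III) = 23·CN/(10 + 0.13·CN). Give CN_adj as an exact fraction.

CN_adj = 167900/1949 ≈ 86.147

NRCS table: woods, fair condition, soil group C → CN(II) = 73
Adjust CN=73 to AMC III: 23·73/(10 + 0.13·73) → 1679 ÷ (1949/100) = 167900/1949 ≈ 86.147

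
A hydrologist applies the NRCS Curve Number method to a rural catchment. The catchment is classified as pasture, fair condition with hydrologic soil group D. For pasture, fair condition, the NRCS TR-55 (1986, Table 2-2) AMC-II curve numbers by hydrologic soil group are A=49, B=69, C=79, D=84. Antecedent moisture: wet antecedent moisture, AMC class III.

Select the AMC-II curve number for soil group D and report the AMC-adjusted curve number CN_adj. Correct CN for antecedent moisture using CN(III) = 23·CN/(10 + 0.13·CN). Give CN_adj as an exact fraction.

CN_adj = 48300/523 ≈ 92.352

NRCS table: pasture, fair condition, soil group D → CN(II) = 84
CN(III) from CN(II)=84: (23·84)/(10 + 0.13·84) = 48300/523 ≈ 92.352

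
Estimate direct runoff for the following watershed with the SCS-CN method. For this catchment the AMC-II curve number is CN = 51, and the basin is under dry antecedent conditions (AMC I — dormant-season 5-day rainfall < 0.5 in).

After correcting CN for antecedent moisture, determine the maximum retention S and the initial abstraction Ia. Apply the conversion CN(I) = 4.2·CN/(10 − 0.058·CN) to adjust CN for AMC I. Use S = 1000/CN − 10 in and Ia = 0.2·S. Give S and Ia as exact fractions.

Dry (AMC I): CN(I) = 4.2·51/(10 − 0.058·51) = (1071/5)/(3521/500) = 15300/503 ≈ 30.417
S = 1000/(15300/503) − 10 = 3500/153 in ≈ 22.876 in
Ia = 0.2·(3500/153) = 700/153 in ≈ 4.575 in

S = 3500/153 in ≈ 22.876 in; Ia = 700/153 in ≈ 4.575 in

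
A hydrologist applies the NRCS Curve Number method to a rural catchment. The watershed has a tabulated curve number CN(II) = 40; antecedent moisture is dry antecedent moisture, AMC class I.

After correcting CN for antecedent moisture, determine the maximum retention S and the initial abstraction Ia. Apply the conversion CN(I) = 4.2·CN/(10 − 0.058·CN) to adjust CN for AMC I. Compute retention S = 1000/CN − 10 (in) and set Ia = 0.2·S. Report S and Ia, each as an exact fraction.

Dry (AMC I): CN(I) = 4.2·40/(10 − 0.058·40) = 168/(192/25) = 175/8 ≈ 21.875
Retention S: 1000/CN − 10 with CN=21.875 → S = 250/7 ≈ 35.714 in
Ia = 0.2·(250/7) = 50/7 in ≈ 7.143 in

S = 250/7 in ≈ 35.714 in; Ia = 50/7 in ≈ 7.143 in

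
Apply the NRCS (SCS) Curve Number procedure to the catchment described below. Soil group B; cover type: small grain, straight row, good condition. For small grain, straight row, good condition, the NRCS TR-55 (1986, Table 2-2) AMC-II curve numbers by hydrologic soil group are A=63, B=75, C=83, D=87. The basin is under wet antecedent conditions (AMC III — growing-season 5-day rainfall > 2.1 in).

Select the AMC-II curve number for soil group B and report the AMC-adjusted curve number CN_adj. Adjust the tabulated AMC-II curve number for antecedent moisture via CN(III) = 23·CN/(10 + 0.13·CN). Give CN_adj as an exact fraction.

NRCS table: small grain, straight row, good condition, soil group B → CN(II) = 75
Adjust CN=75 to AMC III: 23·75/(10 + 0.13·75) → 1725 ÷ (79/4) = 6900/79 ≈ 87.342

CN_adj = 6900/79 ≈ 87.342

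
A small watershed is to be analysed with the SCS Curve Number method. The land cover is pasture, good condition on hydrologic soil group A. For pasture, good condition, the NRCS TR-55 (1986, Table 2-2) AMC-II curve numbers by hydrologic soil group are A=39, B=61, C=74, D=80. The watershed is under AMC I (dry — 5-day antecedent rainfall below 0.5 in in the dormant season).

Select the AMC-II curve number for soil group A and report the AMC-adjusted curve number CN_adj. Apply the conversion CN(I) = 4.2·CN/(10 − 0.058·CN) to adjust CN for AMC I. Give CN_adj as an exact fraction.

CN_adj = 81900/3869 ≈ 21.168

NRCS table: pasture, good condition, soil group A → CN(II) = 39
CN(I) from CN(II)=39: (4.2·39)/(10 − 0.058·39) = 81900/3869 ≈ 21.168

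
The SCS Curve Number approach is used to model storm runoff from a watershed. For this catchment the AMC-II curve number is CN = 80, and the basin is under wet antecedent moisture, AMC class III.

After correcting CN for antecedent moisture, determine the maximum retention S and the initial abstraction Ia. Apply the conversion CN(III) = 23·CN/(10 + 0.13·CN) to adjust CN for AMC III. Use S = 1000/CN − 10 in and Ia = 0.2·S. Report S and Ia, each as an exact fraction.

S = 25/23 in ≈ 1.087 in; Ia = 5/23 in ≈ 0.217 in

CN(III) from CN(II)=80: (23·80)/(10 + 0.13·80) = 4600/51 ≈ 90.196
S = 1000/(4600/51) − 10 = 25/23 in ≈ 1.087 in
Ia = 0.2S: 0.2·1.087 = 0.217 in (exactly 5/23)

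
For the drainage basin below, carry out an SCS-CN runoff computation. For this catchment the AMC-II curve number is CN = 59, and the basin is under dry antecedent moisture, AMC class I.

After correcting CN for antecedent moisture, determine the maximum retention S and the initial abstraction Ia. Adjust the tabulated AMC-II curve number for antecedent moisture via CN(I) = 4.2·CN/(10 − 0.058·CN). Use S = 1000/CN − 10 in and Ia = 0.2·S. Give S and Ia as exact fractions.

Adjust CN=59 to AMC I: 4.2·59/(10 − 0.058·59) → (1239/5) ÷ (3289/500) = 123900/3289 ≈ 37.671
Max retention: S = 1000/(123900/3289) − 10 = 20500/1239 in (≈ 16.546 in)
Ia = 0.2·(20500/1239) = 4100/1239 in ≈ 3.309 in

S = 20500/1239 in ≈ 16.546 in; Ia = 4100/1239 in ≈ 3.309 in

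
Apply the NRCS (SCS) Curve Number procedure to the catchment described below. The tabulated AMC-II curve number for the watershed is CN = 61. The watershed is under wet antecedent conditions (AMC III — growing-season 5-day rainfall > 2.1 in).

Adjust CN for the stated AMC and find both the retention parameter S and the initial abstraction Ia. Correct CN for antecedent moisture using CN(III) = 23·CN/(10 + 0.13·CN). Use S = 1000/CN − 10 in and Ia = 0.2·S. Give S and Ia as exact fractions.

CN(III) from CN(II)=61: (23·61)/(10 + 0.13·61) = 140300/1793 ≈ 78.249
Max retention: S = 1000/(140300/1793) − 10 = 3900/1403 in (≈ 2.780 in)
Ia = 0.2·(3900/1403) = 780/1403 in ≈ 0.556 in

S = 3900/1403 in ≈ 2.780 in; Ia = 780/1403 in ≈ 0.556 in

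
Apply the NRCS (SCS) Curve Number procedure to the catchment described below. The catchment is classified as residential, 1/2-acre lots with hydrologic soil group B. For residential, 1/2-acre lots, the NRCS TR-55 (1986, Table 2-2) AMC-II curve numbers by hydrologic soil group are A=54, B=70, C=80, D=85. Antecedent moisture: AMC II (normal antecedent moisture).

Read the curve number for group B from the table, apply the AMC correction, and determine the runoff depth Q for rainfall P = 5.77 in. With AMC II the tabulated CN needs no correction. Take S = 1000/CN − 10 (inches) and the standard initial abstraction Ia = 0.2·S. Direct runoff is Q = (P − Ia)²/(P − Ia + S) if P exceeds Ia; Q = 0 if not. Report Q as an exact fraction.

NRCS table: residential, 1/2-acre lots, soil group B → CN(II) = 70
Average conditions: CN = 70 (no AMC adjustment).
Retention S: 1000/CN − 10 with CN=70.000 → S = 30/7 ≈ 4.286 in
Ia = 0.2S: 0.2·4.286 = 0.857 in (exactly 6/7)
Excess rainfall: 5.770 − 0.857 = 4.913 in; P > Ia so Q > 0
Q: (3439/700)² ÷ (6439/700) = 11826721/4507300 in (≈ 2.624 in)

Q = 11826721/4507300 in ≈ 2.624 in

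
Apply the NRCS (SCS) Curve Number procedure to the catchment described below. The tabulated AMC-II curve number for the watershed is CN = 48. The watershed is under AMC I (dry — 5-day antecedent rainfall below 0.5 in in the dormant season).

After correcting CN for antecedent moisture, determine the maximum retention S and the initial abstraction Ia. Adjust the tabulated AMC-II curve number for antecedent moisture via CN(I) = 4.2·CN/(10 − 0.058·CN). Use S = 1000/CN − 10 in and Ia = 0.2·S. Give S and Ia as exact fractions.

Dry (AMC I): CN(I) = 4.2·48/(10 − 0.058·48) = (1008/5)/(902/125) = 12600/451 ≈ 27.938
S = 1000/(12600/451) − 10 = 1625/63 in ≈ 25.794 in
Initial abstraction Ia = S/5 = (1625/63)/5 = 325/63 ≈ 5.159 in

S = 1625/63 in ≈ 25.794 in; Ia = 325/63 in ≈ 5.159 in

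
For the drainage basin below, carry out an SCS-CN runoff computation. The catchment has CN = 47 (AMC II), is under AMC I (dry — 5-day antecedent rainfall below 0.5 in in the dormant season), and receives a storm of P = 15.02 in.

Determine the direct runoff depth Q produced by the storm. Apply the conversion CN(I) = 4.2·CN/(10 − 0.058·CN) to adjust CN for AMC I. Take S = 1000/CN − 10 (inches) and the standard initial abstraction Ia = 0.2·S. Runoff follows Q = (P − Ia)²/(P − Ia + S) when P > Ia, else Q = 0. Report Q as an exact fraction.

Q = 226801680169/88891045950 in ≈ 2.551 in

CN(I) from CN(II)=47: (4.2·47)/(10 − 0.058·47) = 98700/3637 ≈ 27.138
S = 1000/(98700/3637) − 10 = 26500/987 in ≈ 26.849 in
Initial abstraction Ia = S/5 = (26500/987)/5 = 5300/987 ≈ 5.370 in
P − Ia = 15.020 − 5.370 = 476237/49350 ≈ 9.650 in (> 0, runoff occurs)
Q: (476237/49350)² ÷ (1801237/49350) = 226801680169/88891045950 in (≈ 2.551 in)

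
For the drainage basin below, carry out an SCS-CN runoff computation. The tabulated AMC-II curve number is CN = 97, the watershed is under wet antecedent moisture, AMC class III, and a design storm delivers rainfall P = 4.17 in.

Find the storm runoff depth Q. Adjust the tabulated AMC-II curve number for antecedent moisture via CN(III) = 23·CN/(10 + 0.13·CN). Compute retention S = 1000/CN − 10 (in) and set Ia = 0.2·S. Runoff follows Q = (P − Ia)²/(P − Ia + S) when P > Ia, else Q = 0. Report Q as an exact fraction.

Wet (AMC III): CN(III) = 23·97/(10 + 0.13·97) = 2231/(2261/100) = 223100/2261 ≈ 98.673
Retention S: 1000/CN − 10 with CN=98.673 → S = 300/2231 ≈ 0.134 in
Ia = 0.2S: 0.2·0.134 = 0.027 in (exactly 60/2231)
Since P=4.170 > Ia=0.027: effective rainfall P−Ia = 924327/223100 in
Runoff Q = (P−Ia)²/(P−Ia+S) = (4.143)²/(4.143+0.134) = 284793467643/70970117900 ≈ 4.013 in

Q = 284793467643/70970117900 in ≈ 4.013 in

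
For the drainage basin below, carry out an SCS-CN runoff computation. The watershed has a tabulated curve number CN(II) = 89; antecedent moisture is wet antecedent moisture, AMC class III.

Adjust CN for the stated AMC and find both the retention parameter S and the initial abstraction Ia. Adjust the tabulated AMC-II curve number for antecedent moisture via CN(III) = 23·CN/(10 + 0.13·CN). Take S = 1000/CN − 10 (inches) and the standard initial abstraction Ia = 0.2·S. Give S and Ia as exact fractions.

S = 1100/2047 in ≈ 0.537 in; Ia = 220/2047 in ≈ 0.107 in

CN(III) from CN(II)=89: (23·89)/(10 + 0.13·89) = 204700/2157 ≈ 94.900
Retention S: 1000/CN − 10 with CN=94.900 → S = 1100/2047 ≈ 0.537 in
Ia = 0.2·(1100/2047) = 220/2047 in ≈ 0.107 in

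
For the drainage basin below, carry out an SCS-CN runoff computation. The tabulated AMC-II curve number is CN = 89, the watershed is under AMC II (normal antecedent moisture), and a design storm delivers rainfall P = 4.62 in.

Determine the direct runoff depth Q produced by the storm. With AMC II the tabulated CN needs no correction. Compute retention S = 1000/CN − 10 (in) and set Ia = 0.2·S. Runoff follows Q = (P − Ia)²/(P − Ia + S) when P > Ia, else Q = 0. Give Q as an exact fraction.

AMC II — tabulated CN = 89 applies directly.
S = 1000/89 − 10 = 110/89 in ≈ 1.236 in
Initial abstraction Ia = S/5 = (110/89)/5 = 22/89 ≈ 0.247 in
P − Ia = 4.620 − 0.247 = 19459/4450 ≈ 4.373 in (> 0, runoff occurs)
Q: (19459/4450)² ÷ (24959/4450) = 34422971/10097050 in (≈ 3.409 in)

Q = 34422971/10097050 in ≈ 3.409 in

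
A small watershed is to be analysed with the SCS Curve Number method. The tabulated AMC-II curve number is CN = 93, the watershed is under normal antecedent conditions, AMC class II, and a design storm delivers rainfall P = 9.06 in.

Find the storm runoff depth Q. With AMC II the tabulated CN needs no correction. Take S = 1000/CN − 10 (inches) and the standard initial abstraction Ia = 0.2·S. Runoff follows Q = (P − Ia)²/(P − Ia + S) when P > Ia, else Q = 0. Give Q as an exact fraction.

Average conditions: CN = 93 (no AMC adjustment).
Max retention: S = 1000/93 − 10 = 70/93 in (≈ 0.753 in)
Ia = 0.2S: 0.2·0.753 = 0.151 in (exactly 14/93)
P − Ia = 9.060 − 0.151 = 41429/4650 ≈ 8.909 in (> 0, runoff occurs)
Q = (41429/4650)²/((41429/4650) + 70/93) = (1716362041/21622500)/(44929/4650) = 1716362041/208919850 in ≈ 8.215 in

Q = 1716362041/208919850 in ≈ 8.215 in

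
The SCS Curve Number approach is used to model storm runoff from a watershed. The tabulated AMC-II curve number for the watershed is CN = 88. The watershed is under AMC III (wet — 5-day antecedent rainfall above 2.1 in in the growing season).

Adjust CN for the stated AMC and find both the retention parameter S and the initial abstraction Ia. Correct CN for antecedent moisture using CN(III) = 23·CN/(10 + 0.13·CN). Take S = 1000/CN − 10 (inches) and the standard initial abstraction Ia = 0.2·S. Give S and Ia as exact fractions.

Wet (AMC III): CN(III) = 23·88/(10 + 0.13·88) = 2024/(536/25) = 6325/67 ≈ 94.403
Max retention: S = 1000/(6325/67) − 10 = 150/253 in (≈ 0.593 in)
Ia = 0.2·(150/253) = 30/253 in ≈ 0.119 in

S = 150/253 in ≈ 0.593 in; Ia = 30/253 in ≈ 0.119 in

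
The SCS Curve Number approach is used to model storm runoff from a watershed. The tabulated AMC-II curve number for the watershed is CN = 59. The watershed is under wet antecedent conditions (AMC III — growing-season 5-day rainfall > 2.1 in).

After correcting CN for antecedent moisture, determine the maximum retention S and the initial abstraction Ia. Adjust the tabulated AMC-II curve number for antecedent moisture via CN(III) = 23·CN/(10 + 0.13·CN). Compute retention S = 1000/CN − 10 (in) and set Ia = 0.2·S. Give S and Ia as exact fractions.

CN(III) from CN(II)=59: (23·59)/(10 + 0.13·59) = 135700/1767 ≈ 76.797
S = 1000/(135700/1767) − 10 = 4100/1357 in ≈ 3.021 in
Initial abstraction Ia = S/5 = (4100/1357)/5 = 820/1357 ≈ 0.604 in

S = 4100/1357 in ≈ 3.021 in; Ia = 820/1357 in ≈ 0.604 in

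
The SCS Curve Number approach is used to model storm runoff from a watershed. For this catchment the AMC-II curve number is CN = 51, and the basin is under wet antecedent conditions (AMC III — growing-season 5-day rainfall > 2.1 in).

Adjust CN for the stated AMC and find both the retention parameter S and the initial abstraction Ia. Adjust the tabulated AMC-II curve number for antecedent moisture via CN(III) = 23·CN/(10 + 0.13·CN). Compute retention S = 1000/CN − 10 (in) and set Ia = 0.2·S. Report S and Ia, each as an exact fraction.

S = 4900/1173 in ≈ 4.177 in; Ia = 980/1173 in ≈ 0.835 in

CN(III) from CN(II)=51: (23·51)/(10 + 0.13·51) = 117300/1663 ≈ 70.535
Retention S: 1000/CN − 10 with CN=70.535 → S = 4900/1173 ≈ 4.177 in
Ia = 0.2S: 0.2·4.177 = 0.835 in (exactly 980/1173)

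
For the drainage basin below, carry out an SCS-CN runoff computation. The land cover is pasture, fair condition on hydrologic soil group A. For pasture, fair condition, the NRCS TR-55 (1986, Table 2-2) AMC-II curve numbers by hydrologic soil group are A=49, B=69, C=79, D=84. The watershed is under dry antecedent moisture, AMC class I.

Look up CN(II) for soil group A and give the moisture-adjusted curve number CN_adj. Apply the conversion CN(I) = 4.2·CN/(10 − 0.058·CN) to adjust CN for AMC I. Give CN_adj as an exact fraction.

CN_adj = 34300/1193 ≈ 28.751

NRCS table: pasture, fair condition, soil group A → CN(II) = 49
Dry (AMC I): CN(I) = 4.2·49/(10 − 0.058·49) = (1029/5)/(3579/500) = 34300/1193 ≈ 28.751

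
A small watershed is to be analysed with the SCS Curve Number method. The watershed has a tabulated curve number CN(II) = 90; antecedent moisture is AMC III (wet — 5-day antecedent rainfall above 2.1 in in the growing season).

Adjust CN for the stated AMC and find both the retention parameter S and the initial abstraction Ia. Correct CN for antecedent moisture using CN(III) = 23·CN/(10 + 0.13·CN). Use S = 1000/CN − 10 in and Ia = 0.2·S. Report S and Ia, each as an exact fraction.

S = 100/207 in ≈ 0.483 in; Ia = 20/207 in ≈ 0.097 in

Wet (AMC III): CN(III) = 23·90/(10 + 0.13·90) = 2070/(217/10) = 20700/217 ≈ 95.392
Max retention: S = 1000/(20700/217) − 10 = 100/207 in (≈ 0.483 in)
Initial abstraction Ia = S/5 = (100/207)/5 = 20/207 ≈ 0.097 in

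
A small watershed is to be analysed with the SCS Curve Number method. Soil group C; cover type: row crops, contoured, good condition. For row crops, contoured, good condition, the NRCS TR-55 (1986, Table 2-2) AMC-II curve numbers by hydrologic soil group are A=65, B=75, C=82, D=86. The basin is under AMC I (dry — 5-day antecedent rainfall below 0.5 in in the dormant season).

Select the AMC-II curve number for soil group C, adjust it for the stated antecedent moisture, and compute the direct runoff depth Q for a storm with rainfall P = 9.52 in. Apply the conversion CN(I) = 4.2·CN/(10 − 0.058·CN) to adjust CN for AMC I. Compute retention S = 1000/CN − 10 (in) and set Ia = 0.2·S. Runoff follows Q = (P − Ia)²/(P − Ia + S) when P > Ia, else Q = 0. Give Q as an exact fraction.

NRCS table: row crops, contoured, good condition, soil group C → CN(II) = 82
CN(I) from CN(II)=82: (4.2·82)/(10 − 0.058·82) = 28700/437 ≈ 65.675
Retention S: 1000/CN − 10 with CN=65.675 → S = 1500/287 ≈ 5.226 in
Ia = 0.2·(1500/287) = 300/287 in ≈ 1.045 in
Excess rainfall: 9.520 − 1.045 = 8.475 in; P > Ia so Q > 0
Q = (60806/7175)²/((60806/7175) + 1500/287) = (3697369636/51480625)/(98306/7175) = 1848684818/352672775 in ≈ 5.242 in

Q = 1848684818/352672775 in ≈ 5.242 in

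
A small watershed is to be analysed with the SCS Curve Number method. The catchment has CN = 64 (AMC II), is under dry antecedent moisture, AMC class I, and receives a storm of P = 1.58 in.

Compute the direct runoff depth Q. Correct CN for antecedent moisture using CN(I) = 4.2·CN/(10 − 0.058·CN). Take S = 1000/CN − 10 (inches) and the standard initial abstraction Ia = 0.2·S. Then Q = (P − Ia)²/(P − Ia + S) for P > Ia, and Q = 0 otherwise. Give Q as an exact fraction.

Q = 0 in ≈ 0.000 in

CN(I) from CN(II)=64: (4.2·64)/(10 − 0.058·64) = 5600/131 ≈ 42.748
S = 1000/(5600/131) − 10 = 375/28 in ≈ 13.393 in
Ia = 0.2S: 0.2·13.393 = 2.679 in (exactly 75/28)
P = 1.580 ≤ Ia = 2.679 in: entire storm abstracted, Q = 0.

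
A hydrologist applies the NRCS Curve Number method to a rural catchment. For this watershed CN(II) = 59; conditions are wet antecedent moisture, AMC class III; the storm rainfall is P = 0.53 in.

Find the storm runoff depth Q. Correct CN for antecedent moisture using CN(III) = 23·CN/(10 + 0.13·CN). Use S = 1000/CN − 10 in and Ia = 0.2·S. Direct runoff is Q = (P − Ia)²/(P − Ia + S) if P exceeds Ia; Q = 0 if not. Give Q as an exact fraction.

Adjust CN=59 to AMC III: 23·59/(10 + 0.13·59) → 1357 ÷ (1767/100) = 135700/1767 ≈ 76.797
Max retention: S = 1000/(135700/1767) − 10 = 4100/1357 in (≈ 3.021 in)
Ia = 0.2·(4100/1357) = 820/1357 in ≈ 0.604 in
P = 0.530 ≤ Ia = 0.604 in: entire storm abstracted, Q = 0.

Q = 0 in ≈ 0.000 in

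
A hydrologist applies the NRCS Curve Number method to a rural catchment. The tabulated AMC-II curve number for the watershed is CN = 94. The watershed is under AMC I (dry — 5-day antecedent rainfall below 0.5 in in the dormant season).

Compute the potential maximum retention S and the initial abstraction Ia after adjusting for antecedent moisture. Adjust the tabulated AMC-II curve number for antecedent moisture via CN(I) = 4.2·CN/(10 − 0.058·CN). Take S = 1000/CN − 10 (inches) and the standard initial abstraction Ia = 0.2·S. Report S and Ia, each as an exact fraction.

S = 500/329 in ≈ 1.520 in; Ia = 100/329 in ≈ 0.304 in

Dry (AMC I): CN(I) = 4.2·94/(10 − 0.058·94) = (1974/5)/(1137/250) = 32900/379 ≈ 86.807
Max retention: S = 1000/(32900/379) − 10 = 500/329 in (≈ 1.520 in)
Ia = 0.2·(500/329) = 100/329 in ≈ 0.304 in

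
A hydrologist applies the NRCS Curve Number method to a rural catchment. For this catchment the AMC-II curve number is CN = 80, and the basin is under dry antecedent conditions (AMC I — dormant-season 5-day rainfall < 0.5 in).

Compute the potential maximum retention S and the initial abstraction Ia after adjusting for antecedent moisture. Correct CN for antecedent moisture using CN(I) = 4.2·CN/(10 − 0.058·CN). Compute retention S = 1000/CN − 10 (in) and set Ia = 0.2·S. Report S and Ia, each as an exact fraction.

S = 125/21 in ≈ 5.952 in; Ia = 25/21 in ≈ 1.190 in

CN(I) from CN(II)=80: (4.2·80)/(10 − 0.058·80) = 4200/67 ≈ 62.687
Max retention: S = 1000/(4200/67) − 10 = 125/21 in (≈ 5.952 in)
Ia = 0.2S: 0.2·5.952 = 1.190 in (exactly 25/21)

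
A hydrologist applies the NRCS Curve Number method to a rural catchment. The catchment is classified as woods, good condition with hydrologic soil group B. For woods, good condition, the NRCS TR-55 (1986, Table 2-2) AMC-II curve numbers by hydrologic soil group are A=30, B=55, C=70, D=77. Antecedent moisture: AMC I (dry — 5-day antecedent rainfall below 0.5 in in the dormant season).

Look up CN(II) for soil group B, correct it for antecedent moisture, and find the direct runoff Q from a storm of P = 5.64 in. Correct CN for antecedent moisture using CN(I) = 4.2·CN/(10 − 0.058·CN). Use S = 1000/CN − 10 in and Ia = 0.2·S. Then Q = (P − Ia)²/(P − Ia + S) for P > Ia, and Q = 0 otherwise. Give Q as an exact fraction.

Q = 3756483/26216575 in ≈ 0.143 in

NRCS table: woods, good condition, soil group B → CN(II) = 55
Adjust CN=55 to AMC I: 4.2·55/(10 − 0.058·55) → 231 ÷ (681/100) = 7700/227 ≈ 33.921
Max retention: S = 1000/(7700/227) − 10 = 1500/77 in (≈ 19.481 in)
Ia = 0.2·(1500/77) = 300/77 in ≈ 3.896 in
Excess rainfall: 5.640 − 3.896 = 1.744 in; P > Ia so Q > 0
Q: (3357/1925)² ÷ (40857/1925) = 3756483/26216575 in (≈ 0.143 in)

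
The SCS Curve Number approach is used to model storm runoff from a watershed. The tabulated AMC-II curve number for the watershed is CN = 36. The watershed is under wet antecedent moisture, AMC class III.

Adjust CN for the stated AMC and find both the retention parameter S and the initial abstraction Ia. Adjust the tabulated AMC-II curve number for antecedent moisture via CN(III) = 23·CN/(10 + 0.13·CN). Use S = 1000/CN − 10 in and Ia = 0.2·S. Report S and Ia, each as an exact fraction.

S = 1600/207 in ≈ 7.729 in; Ia = 320/207 in ≈ 1.546 in

Adjust CN=36 to AMC III: 23·36/(10 + 0.13·36) → 828 ÷ (367/25) = 20700/367 ≈ 56.403
Max retention: S = 1000/(20700/367) − 10 = 1600/207 in (≈ 7.729 in)
Ia = 0.2·(1600/207) = 320/207 in ≈ 1.546 in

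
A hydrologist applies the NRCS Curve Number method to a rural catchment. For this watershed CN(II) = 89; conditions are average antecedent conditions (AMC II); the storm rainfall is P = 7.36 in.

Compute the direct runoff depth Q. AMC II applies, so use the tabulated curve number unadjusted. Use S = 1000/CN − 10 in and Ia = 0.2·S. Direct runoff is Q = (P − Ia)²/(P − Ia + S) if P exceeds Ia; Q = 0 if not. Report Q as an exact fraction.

CN(II) = 89; AMC II needs no correction.
Retention S: 1000/CN − 10 with CN=89.000 → S = 110/89 ≈ 1.236 in
Initial abstraction Ia = S/5 = (110/89)/5 = 22/89 ≈ 0.247 in
Since P=7.360 > Ia=0.247: effective rainfall P−Ia = 15826/2225 in
Q: (15826/2225)² ÷ (18576/2225) = 62615569/10332900 in (≈ 6.060 in)

Q = 62615569/10332900 in ≈ 6.060 in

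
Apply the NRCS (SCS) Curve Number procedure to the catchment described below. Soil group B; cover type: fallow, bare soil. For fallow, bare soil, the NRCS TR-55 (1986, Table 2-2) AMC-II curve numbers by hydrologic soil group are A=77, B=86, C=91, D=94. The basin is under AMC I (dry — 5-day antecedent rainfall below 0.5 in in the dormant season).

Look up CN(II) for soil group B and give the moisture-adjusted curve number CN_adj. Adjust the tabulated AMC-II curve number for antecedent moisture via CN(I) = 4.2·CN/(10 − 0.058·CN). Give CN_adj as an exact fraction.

NRCS table: fallow, bare soil, soil group B → CN(II) = 86
Adjust CN=86 to AMC I: 4.2·86/(10 − 0.058·86) → (1806/5) ÷ (1253/250) = 12900/179 ≈ 72.067

CN_adj = 12900/179 ≈ 72.067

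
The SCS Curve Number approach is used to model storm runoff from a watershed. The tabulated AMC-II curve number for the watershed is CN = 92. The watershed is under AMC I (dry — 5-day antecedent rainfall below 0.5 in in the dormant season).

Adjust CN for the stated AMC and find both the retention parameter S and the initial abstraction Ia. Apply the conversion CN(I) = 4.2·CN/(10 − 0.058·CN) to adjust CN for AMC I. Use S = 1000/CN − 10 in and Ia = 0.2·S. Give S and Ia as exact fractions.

S = 1000/483 in ≈ 2.070 in; Ia = 200/483 in ≈ 0.414 in

Dry (AMC I): CN(I) = 4.2·92/(10 − 0.058·92) = (1932/5)/(583/125) = 48300/583 ≈ 82.847
Max retention: S = 1000/(48300/583) − 10 = 1000/483 in (≈ 2.070 in)
Ia = 0.2S: 0.2·2.070 = 0.414 in (exactly 200/483)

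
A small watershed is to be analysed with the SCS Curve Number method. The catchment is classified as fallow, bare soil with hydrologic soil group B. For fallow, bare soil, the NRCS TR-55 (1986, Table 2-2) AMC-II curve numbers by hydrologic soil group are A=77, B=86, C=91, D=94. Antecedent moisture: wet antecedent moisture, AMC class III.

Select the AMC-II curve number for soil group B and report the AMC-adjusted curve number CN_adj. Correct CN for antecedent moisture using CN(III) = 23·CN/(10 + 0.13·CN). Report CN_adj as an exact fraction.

NRCS table: fallow, bare soil, soil group B → CN(II) = 86
CN(III) from CN(II)=86: (23·86)/(10 + 0.13·86) = 98900/1059 ≈ 93.390

CN_adj = 98900/1059 ≈ 93.390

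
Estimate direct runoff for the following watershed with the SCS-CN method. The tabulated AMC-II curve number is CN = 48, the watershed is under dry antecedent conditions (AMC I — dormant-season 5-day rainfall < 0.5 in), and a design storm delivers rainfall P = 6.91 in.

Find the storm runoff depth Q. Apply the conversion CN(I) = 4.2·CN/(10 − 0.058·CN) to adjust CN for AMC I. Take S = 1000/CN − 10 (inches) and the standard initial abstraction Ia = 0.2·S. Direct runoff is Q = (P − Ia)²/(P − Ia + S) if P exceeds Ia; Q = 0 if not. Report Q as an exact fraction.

Dry (AMC I): CN(I) = 4.2·48/(10 − 0.058·48) = (1008/5)/(902/125) = 12600/451 ≈ 27.938
S = 1000/(12600/451) − 10 = 1625/63 in ≈ 25.794 in
Ia = 0.2·(1625/63) = 325/63 in ≈ 5.159 in
Since P=6.910 > Ia=5.159: effective rainfall P−Ia = 11033/6300 in
Q = (11033/6300)²/((11033/6300) + 1625/63) = (121727089/39690000)/(173533/6300) = 121727089/1093257900 in ≈ 0.111 in

Q = 121727089/1093257900 in ≈ 0.111 in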